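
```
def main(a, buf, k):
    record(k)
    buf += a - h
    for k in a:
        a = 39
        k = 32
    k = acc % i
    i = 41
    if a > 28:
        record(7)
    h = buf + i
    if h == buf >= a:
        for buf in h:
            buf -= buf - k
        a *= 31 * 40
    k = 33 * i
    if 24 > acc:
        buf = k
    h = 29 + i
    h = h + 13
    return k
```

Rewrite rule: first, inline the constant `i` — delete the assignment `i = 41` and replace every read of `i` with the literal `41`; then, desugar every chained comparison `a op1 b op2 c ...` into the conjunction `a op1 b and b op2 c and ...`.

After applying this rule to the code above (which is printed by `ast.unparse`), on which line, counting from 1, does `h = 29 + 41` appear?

18

Transformed code:
def main(a, buf, k):
    record(k)
    buf += a - h
    for k in a:
        a = 39
        k = 32
    k = acc % 41
    if a > 28:
        record(7)
    h = buf + 41
    if h == buf and buf >= a:
        for buf in h:
            buf -= buf - k
        a *= 31 * 40
    k = 33 * 41
    if 24 > acc:
        buf = k
    h = 29 + 41
    h = h + 13
    return k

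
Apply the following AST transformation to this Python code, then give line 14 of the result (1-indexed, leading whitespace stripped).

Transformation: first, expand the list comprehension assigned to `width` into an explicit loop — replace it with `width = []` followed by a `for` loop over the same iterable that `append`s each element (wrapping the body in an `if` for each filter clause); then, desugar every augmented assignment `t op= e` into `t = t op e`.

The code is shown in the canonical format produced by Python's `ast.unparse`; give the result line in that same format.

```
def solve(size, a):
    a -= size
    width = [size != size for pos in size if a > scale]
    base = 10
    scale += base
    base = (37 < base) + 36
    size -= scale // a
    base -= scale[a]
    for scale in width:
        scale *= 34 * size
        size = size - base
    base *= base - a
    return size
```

size = size - base

Transformed code:
def solve(size, a):
    a = a - size
    width = []
    for pos in size:
        if a > scale:
            width.append(size != size)
    base = 10
    scale = scale + base
    base = (37 < base) + 36
    size = size - scale // a
    base = base - scale[a]
    for scale in width:
        scale = scale * (34 * size)
        size = size - base
    base = base * (base - a)
    return size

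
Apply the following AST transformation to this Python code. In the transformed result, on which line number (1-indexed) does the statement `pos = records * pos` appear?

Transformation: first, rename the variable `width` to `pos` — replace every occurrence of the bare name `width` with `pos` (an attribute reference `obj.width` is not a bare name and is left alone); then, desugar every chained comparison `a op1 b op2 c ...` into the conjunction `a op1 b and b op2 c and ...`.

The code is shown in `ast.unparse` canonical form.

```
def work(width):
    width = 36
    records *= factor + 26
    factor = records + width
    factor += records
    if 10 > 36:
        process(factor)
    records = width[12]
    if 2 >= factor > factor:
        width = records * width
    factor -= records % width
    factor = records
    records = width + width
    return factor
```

Transformed code:
def work(pos):
    pos = 36
    records *= factor + 26
    factor = records + pos
    factor += records
    if 10 > 36:
        process(factor)
    records = pos[12]
    if 2 >= factor and factor > factor:
        pos = records * pos
    factor -= records % pos
    factor = records
    records = pos + pos
    return factor

10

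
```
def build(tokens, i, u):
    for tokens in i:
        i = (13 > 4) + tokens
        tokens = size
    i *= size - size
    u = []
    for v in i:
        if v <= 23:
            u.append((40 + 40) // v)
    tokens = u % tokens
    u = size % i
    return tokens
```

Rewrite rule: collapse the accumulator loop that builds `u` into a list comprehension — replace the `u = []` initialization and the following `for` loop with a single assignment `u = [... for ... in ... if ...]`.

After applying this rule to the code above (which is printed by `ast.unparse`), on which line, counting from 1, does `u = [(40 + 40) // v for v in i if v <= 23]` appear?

6

Transformed code:
def build(tokens, i, u):
    for tokens in i:
        i = (13 > 4) + tokens
        tokens = size
    i *= size - size
    u = [(40 + 40) // v for v in i if v <= 23]
    tokens = u % tokens
    u = size % i
    return tokens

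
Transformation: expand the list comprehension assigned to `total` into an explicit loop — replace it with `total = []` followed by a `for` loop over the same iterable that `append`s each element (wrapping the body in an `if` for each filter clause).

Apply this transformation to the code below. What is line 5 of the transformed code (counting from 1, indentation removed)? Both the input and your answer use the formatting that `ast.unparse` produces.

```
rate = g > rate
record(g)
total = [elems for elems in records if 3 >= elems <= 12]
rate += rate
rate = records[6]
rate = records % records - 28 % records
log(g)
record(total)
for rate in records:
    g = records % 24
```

if 3 >= elems <= 12:

Transformed code:
rate = g > rate
record(g)
total = []
for elems in records:
    if 3 >= elems <= 12:
        total.append(elems)
rate += rate
rate = records[6]
rate = records % records - 28 % records
log(g)
record(total)
for rate in records:
    g = records % 24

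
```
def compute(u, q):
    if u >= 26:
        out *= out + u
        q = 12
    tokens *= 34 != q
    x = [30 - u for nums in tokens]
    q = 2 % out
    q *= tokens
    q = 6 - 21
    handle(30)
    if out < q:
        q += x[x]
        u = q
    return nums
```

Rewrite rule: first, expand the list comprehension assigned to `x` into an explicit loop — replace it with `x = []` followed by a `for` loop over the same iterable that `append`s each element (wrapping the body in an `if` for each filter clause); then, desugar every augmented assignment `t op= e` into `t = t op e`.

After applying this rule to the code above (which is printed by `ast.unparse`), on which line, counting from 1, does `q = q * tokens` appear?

Transformed code:
def compute(u, q):
    if u >= 26:
        out = out * (out + u)
        q = 12
    tokens = tokens * (34 != q)
    x = []
    for nums in tokens:
        x.append(30 - u)
    q = 2 % out
    q = q * tokens
    q = 6 - 21
    handle(30)
    if out < q:
        q = q + x[x]
        u = q
    return nums

10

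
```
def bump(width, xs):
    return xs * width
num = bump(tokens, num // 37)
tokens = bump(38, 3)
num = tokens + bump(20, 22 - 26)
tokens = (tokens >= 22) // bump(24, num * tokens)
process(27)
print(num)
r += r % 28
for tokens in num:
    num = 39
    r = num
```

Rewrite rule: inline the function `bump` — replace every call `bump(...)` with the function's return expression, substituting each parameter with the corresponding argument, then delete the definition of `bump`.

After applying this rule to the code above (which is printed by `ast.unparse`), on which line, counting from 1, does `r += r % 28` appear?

Transformed code:
num = num // 37 * tokens
tokens = 3 * 38
num = tokens + (22 - 26) * 20
tokens = (tokens >= 22) // (num * tokens * 24)
process(27)
print(num)
r += r % 28
for tokens in num:
    num = 39
    r = num

7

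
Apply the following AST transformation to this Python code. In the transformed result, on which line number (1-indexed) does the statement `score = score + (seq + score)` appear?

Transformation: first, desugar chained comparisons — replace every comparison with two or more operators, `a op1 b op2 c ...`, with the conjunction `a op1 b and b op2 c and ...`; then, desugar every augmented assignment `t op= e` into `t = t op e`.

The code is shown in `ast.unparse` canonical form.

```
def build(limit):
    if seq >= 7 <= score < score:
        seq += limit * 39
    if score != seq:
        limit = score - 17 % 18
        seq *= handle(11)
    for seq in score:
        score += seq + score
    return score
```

Transformed code:
def build(limit):
    if seq >= 7 and 7 <= score and (score < score):
        seq = seq + limit * 39
    if score != seq:
        limit = score - 17 % 18
        seq = seq * handle(11)
    for seq in score:
        score = score + (seq + score)
    return score

8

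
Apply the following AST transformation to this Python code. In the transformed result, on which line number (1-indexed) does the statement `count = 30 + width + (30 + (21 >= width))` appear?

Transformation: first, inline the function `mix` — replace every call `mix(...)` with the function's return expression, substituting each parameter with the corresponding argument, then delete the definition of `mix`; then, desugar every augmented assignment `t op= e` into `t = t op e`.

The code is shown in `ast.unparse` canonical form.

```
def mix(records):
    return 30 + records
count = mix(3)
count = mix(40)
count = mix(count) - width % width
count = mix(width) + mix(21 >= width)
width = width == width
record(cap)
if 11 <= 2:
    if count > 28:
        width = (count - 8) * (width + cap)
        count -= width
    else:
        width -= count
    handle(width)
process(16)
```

Transformed code:
count = 30 + 3
count = 30 + 40
count = 30 + count - width % width
count = 30 + width + (30 + (21 >= width))
width = width == width
record(cap)
if 11 <= 2:
    if count > 28:
        width = (count - 8) * (width + cap)
        count = count - width
    else:
        width = width - count
    handle(width)
process(16)

4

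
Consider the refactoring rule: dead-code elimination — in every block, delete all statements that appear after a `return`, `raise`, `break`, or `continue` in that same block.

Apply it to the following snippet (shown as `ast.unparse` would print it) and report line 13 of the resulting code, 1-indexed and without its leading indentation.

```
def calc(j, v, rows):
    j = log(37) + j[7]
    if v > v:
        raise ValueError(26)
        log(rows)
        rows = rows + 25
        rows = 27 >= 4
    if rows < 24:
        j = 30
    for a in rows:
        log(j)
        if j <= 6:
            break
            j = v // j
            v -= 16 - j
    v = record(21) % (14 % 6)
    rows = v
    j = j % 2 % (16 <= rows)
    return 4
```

j = j % 2 % (16 <= rows)

Transformed code:
def calc(j, v, rows):
    j = log(37) + j[7]
    if v > v:
        raise ValueError(26)
    if rows < 24:
        j = 30
    for a in rows:
        log(j)
        if j <= 6:
            break
    v = record(21) % (14 % 6)
    rows = v
    j = j % 2 % (16 <= rows)
    return 4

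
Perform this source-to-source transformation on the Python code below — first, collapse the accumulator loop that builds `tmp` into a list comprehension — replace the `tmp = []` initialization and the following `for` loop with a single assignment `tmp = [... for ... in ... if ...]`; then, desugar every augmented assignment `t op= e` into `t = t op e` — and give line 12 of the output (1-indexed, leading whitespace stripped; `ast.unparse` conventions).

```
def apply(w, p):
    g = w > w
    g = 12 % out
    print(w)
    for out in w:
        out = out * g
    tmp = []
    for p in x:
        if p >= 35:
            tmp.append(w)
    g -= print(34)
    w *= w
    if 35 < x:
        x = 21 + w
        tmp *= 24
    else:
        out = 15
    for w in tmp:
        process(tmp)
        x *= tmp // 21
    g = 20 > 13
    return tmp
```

Transformed code:
def apply(w, p):
    g = w > w
    g = 12 % out
    print(w)
    for out in w:
        out = out * g
    tmp = [w for p in x if p >= 35]
    g = g - print(34)
    w = w * w
    if 35 < x:
        x = 21 + w
        tmp = tmp * 24
    else:
        out = 15
    for w in tmp:
        process(tmp)
        x = x * (tmp // 21)
    g = 20 > 13
    return tmp

tmp = tmp * 24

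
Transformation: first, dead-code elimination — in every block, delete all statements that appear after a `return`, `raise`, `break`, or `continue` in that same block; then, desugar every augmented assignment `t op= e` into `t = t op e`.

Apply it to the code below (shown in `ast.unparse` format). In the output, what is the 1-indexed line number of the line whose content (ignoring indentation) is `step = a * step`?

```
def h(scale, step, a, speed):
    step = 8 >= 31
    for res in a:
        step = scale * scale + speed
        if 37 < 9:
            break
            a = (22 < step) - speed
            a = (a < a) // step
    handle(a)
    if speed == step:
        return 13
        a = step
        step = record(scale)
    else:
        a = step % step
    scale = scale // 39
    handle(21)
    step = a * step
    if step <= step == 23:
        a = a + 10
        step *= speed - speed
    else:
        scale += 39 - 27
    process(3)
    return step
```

Transformed code:
def h(scale, step, a, speed):
    step = 8 >= 31
    for res in a:
        step = scale * scale + speed
        if 37 < 9:
            break
    handle(a)
    if speed == step:
        return 13
    else:
        a = step % step
    scale = scale // 39
    handle(21)
    step = a * step
    if step <= step == 23:
        a = a + 10
        step = step * (speed - speed)
    else:
        scale = scale + (39 - 27)
    process(3)
    return step

14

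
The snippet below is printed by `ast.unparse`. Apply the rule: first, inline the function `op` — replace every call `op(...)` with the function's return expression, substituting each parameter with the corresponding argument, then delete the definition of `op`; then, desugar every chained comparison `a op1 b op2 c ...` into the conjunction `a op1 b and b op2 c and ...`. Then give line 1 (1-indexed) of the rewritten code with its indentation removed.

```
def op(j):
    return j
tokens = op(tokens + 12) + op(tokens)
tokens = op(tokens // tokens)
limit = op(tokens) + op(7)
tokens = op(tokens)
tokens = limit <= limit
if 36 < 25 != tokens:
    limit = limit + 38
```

Transformed code:
tokens = tokens + 12 + tokens
tokens = tokens // tokens
limit = tokens + 7
tokens = tokens
tokens = limit <= limit
if 36 < 25 and 25 != tokens:
    limit = limit + 38

tokens = tokens + 12 + tokens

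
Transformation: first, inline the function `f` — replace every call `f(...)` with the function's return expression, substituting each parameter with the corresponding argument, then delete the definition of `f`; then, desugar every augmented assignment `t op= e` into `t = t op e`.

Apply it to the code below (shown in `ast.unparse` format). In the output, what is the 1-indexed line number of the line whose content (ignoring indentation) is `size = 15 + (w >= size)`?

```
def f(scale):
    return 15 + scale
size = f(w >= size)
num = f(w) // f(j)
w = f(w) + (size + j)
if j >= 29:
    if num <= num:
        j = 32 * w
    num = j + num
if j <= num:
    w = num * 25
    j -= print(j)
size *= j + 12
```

1

Transformed code:
size = 15 + (w >= size)
num = (15 + w) // (15 + j)
w = 15 + w + (size + j)
if j >= 29:
    if num <= num:
        j = 32 * w
    num = j + num
if j <= num:
    w = num * 25
    j = j - print(j)
size = size * (j + 12)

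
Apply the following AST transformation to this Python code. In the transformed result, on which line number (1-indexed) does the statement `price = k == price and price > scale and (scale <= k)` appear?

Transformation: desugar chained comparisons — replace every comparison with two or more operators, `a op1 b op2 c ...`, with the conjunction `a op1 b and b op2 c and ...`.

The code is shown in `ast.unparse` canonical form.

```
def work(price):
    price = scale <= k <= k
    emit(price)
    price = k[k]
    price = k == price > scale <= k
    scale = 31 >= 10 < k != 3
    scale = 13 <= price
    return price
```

5

Transformed code:
def work(price):
    price = scale <= k and k <= k
    emit(price)
    price = k[k]
    price = k == price and price > scale and (scale <= k)
    scale = 31 >= 10 and 10 < k and (k != 3)
    scale = 13 <= price
    return price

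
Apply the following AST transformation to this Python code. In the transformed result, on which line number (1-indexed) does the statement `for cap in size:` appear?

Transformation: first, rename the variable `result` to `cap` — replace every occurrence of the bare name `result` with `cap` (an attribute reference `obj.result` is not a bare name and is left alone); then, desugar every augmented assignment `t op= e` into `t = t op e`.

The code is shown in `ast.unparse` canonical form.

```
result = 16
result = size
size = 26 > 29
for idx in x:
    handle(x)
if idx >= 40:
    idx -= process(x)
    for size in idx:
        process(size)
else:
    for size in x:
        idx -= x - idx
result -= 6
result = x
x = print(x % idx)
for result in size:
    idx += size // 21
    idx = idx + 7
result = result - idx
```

16

Transformed code:
cap = 16
cap = size
size = 26 > 29
for idx in x:
    handle(x)
if idx >= 40:
    idx = idx - process(x)
    for size in idx:
        process(size)
else:
    for size in x:
        idx = idx - (x - idx)
cap = cap - 6
cap = x
x = print(x % idx)
for cap in size:
    idx = idx + size // 21
    idx = idx + 7
cap = cap - idx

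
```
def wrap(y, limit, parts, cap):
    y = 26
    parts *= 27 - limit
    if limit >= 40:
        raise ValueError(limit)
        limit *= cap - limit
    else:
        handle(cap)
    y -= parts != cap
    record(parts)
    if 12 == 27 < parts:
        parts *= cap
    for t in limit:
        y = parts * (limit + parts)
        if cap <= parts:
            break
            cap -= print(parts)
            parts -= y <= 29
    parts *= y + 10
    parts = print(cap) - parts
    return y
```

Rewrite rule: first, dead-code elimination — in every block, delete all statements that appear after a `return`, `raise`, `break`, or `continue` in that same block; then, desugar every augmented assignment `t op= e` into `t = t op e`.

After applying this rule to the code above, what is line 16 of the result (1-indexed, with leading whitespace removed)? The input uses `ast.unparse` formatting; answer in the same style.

Transformed code:
def wrap(y, limit, parts, cap):
    y = 26
    parts = parts * (27 - limit)
    if limit >= 40:
        raise ValueError(limit)
    else:
        handle(cap)
    y = y - (parts != cap)
    record(parts)
    if 12 == 27 < parts:
        parts = parts * cap
    for t in limit:
        y = parts * (limit + parts)
        if cap <= parts:
            break
    parts = parts * (y + 10)
    parts = print(cap) - parts
    return y

parts = parts * (y + 10)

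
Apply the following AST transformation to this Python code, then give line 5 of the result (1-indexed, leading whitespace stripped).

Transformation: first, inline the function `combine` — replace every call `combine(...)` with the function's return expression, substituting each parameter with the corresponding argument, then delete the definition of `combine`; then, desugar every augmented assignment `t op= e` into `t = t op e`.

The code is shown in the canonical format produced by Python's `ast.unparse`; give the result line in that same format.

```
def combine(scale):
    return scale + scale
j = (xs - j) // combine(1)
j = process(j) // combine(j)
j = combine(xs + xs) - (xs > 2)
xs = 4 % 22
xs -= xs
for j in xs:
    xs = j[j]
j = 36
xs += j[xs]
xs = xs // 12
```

xs = xs - xs

Transformed code:
j = (xs - j) // (1 + 1)
j = process(j) // (j + j)
j = xs + xs + (xs + xs) - (xs > 2)
xs = 4 % 22
xs = xs - xs
for j in xs:
    xs = j[j]
j = 36
xs = xs + j[xs]
xs = xs // 12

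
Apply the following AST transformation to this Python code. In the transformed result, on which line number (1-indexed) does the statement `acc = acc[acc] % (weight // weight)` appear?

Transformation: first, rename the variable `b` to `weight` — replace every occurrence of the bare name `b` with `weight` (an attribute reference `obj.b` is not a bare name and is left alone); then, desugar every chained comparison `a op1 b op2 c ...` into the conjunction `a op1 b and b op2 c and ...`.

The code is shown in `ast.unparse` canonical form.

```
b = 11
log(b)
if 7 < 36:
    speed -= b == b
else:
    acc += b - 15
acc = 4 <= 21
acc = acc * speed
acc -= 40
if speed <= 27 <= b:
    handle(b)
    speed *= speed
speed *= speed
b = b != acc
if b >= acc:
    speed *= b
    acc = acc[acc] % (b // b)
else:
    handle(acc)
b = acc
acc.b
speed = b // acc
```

Transformed code:
weight = 11
log(weight)
if 7 < 36:
    speed -= weight == weight
else:
    acc += weight - 15
acc = 4 <= 21
acc = acc * speed
acc -= 40
if speed <= 27 and 27 <= weight:
    handle(weight)
    speed *= speed
speed *= speed
weight = weight != acc
if weight >= acc:
    speed *= weight
    acc = acc[acc] % (weight // weight)
else:
    handle(acc)
weight = acc
acc.b
speed = weight // acc

17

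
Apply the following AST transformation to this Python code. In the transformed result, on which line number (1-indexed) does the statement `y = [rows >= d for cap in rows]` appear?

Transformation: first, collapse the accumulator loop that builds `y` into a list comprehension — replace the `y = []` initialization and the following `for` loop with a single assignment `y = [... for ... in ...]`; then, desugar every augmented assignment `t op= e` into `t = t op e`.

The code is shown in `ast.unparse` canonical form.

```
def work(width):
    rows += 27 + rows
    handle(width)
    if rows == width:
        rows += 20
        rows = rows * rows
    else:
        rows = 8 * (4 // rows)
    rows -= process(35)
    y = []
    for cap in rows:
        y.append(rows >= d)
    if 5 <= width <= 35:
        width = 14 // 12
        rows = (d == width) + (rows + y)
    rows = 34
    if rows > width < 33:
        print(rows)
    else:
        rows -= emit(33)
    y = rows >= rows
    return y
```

10

Transformed code:
def work(width):
    rows = rows + (27 + rows)
    handle(width)
    if rows == width:
        rows = rows + 20
        rows = rows * rows
    else:
        rows = 8 * (4 // rows)
    rows = rows - process(35)
    y = [rows >= d for cap in rows]
    if 5 <= width <= 35:
        width = 14 // 12
        rows = (d == width) + (rows + y)
    rows = 34
    if rows > width < 33:
        print(rows)
    else:
        rows = rows - emit(33)
    y = rows >= rows
    return y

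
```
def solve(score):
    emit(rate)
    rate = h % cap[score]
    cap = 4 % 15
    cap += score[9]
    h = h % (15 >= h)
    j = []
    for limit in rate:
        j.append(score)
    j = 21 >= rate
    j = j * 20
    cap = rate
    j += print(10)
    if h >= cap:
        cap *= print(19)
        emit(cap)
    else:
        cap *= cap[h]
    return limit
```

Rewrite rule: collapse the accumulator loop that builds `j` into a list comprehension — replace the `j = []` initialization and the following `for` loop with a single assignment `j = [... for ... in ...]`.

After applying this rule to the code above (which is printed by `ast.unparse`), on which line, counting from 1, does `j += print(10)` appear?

Transformed code:
def solve(score):
    emit(rate)
    rate = h % cap[score]
    cap = 4 % 15
    cap += score[9]
    h = h % (15 >= h)
    j = [score for limit in rate]
    j = 21 >= rate
    j = j * 20
    cap = rate
    j += print(10)
    if h >= cap:
        cap *= print(19)
        emit(cap)
    else:
        cap *= cap[h]
    return limit

11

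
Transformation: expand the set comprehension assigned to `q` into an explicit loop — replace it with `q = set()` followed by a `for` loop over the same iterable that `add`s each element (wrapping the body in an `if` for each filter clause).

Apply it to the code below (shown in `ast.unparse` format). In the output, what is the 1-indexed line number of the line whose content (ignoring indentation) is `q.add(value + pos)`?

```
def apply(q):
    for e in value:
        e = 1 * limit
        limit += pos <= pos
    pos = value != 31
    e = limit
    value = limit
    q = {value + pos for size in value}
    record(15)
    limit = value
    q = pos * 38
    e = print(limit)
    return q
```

Transformed code:
def apply(q):
    for e in value:
        e = 1 * limit
        limit += pos <= pos
    pos = value != 31
    e = limit
    value = limit
    q = set()
    for size in value:
        q.add(value + pos)
    record(15)
    limit = value
    q = pos * 38
    e = print(limit)
    return q

10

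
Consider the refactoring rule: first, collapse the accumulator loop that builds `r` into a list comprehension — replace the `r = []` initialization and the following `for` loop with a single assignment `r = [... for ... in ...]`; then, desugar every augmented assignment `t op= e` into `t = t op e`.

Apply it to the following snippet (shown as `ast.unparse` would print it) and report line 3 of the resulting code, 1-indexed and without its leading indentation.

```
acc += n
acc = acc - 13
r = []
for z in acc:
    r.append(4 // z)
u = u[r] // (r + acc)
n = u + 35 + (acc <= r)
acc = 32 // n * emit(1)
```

Transformed code:
acc = acc + n
acc = acc - 13
r = [4 // z for z in acc]
u = u[r] // (r + acc)
n = u + 35 + (acc <= r)
acc = 32 // n * emit(1)

r = [4 // z for z in acc]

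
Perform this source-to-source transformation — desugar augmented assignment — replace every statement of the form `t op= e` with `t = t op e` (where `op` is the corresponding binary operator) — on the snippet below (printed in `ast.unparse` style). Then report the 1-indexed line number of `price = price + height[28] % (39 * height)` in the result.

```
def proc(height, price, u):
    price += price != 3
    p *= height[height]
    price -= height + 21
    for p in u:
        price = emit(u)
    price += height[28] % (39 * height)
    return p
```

7

Transformed code:
def proc(height, price, u):
    price = price + (price != 3)
    p = p * height[height]
    price = price - (height + 21)
    for p in u:
        price = emit(u)
    price = price + height[28] % (39 * height)
    return p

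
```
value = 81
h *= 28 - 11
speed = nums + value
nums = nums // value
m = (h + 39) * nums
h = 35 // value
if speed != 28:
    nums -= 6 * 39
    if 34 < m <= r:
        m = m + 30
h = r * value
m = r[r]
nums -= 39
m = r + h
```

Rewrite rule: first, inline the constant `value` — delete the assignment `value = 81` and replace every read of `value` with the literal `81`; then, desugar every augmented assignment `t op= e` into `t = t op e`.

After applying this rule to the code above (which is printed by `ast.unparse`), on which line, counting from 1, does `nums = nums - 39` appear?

12

Transformed code:
h = h * (28 - 11)
speed = nums + 81
nums = nums // 81
m = (h + 39) * nums
h = 35 // 81
if speed != 28:
    nums = nums - 6 * 39
    if 34 < m <= r:
        m = m + 30
h = r * 81
m = r[r]
nums = nums - 39
m = r + h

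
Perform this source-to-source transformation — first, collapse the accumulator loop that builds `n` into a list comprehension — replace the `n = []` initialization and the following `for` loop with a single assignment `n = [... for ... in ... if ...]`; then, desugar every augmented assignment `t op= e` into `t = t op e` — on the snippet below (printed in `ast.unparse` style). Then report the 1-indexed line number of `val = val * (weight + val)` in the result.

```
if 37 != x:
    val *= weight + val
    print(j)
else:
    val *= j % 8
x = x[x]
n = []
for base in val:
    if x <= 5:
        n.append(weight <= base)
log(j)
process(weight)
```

2

Transformed code:
if 37 != x:
    val = val * (weight + val)
    print(j)
else:
    val = val * (j % 8)
x = x[x]
n = [weight <= base for base in val if x <= 5]
log(j)
process(weight)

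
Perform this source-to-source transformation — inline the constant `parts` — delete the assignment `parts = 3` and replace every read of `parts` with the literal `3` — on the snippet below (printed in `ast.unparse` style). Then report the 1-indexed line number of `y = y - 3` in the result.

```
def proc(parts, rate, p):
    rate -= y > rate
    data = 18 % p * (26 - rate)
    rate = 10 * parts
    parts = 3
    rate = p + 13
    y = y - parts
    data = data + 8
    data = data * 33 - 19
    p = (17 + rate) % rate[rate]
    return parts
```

Transformed code:
def proc(parts, rate, p):
    rate -= y > rate
    data = 18 % p * (26 - rate)
    rate = 10 * 3
    rate = p + 13
    y = y - 3
    data = data + 8
    data = data * 33 - 19
    p = (17 + rate) % rate[rate]
    return 3

6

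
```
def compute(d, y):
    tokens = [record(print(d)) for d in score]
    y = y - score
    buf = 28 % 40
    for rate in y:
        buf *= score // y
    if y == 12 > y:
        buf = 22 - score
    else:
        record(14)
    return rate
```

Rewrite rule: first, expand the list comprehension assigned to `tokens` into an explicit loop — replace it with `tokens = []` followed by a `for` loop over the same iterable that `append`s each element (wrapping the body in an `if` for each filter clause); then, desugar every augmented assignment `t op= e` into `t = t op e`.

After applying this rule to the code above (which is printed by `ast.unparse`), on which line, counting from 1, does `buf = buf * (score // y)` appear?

8

Transformed code:
def compute(d, y):
    tokens = []
    for d in score:
        tokens.append(record(print(d)))
    y = y - score
    buf = 28 % 40
    for rate in y:
        buf = buf * (score // y)
    if y == 12 > y:
        buf = 22 - score
    else:
        record(14)
    return rate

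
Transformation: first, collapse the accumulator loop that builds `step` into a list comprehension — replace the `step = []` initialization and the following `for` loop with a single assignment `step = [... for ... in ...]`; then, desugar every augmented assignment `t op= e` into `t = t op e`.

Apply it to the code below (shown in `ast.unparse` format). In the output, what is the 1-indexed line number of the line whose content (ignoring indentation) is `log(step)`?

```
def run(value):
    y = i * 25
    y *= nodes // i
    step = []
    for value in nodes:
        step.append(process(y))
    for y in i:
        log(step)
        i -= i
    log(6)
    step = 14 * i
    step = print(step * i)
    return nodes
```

Transformed code:
def run(value):
    y = i * 25
    y = y * (nodes // i)
    step = [process(y) for value in nodes]
    for y in i:
        log(step)
        i = i - i
    log(6)
    step = 14 * i
    step = print(step * i)
    return nodes

6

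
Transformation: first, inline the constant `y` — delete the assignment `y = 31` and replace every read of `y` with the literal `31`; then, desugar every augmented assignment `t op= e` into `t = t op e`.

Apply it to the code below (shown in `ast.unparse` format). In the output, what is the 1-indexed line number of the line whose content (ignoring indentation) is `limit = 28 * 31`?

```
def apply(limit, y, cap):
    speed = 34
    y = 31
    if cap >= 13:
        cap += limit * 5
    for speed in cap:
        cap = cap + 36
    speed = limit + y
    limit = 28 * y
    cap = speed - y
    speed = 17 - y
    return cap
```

Transformed code:
def apply(limit, y, cap):
    speed = 34
    if cap >= 13:
        cap = cap + limit * 5
    for speed in cap:
        cap = cap + 36
    speed = limit + 31
    limit = 28 * 31
    cap = speed - 31
    speed = 17 - 31
    return cap

8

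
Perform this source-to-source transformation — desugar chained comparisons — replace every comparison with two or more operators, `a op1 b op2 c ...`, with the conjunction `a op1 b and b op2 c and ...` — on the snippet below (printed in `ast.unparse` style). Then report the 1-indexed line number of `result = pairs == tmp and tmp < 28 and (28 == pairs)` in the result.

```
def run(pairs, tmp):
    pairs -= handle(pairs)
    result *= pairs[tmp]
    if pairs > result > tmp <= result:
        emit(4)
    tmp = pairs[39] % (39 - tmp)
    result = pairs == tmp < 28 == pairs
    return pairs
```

Transformed code:
def run(pairs, tmp):
    pairs -= handle(pairs)
    result *= pairs[tmp]
    if pairs > result and result > tmp and (tmp <= result):
        emit(4)
    tmp = pairs[39] % (39 - tmp)
    result = pairs == tmp and tmp < 28 and (28 == pairs)
    return pairs

7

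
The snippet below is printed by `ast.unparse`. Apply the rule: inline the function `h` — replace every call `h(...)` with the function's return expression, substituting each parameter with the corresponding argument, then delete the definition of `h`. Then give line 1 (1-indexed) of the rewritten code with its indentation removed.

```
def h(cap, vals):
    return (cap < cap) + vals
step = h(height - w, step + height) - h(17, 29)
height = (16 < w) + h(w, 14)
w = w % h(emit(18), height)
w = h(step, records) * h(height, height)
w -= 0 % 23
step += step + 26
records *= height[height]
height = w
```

Transformed code:
step = (height - w < height - w) + (step + height) - ((17 < 17) + 29)
height = (16 < w) + ((w < w) + 14)
w = w % ((emit(18) < emit(18)) + height)
w = ((step < step) + records) * ((height < height) + height)
w -= 0 % 23
step += step + 26
records *= height[height]
height = w

step = (height - w < height - w) + (step + height) - ((17 < 17) + 29)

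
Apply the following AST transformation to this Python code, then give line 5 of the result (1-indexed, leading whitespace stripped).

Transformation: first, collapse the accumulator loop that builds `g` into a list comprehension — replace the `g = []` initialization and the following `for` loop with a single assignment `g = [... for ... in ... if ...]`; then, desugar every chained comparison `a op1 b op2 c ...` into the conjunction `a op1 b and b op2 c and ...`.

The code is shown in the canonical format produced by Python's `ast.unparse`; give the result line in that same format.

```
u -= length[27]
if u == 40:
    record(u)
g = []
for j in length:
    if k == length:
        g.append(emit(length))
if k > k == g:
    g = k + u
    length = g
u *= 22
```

if k > k and k == g:

Transformed code:
u -= length[27]
if u == 40:
    record(u)
g = [emit(length) for j in length if k == length]
if k > k and k == g:
    g = k + u
    length = g
u *= 22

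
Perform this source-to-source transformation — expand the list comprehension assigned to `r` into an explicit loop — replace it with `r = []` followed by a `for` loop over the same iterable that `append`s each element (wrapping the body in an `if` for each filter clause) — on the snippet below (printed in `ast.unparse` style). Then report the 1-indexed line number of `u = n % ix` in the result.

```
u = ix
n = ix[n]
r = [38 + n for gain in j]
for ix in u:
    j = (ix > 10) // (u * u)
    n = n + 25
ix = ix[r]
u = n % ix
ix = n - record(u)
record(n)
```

Transformed code:
u = ix
n = ix[n]
r = []
for gain in j:
    r.append(38 + n)
for ix in u:
    j = (ix > 10) // (u * u)
    n = n + 25
ix = ix[r]
u = n % ix
ix = n - record(u)
record(n)

10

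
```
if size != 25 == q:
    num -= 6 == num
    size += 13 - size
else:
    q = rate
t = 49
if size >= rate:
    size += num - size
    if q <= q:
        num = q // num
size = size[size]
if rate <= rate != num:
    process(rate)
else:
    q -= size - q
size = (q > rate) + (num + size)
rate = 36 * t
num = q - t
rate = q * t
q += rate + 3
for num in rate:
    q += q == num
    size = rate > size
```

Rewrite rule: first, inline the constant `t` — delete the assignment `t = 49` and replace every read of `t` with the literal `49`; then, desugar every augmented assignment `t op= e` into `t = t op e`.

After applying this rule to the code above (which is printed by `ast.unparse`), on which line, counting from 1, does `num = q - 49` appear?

17

Transformed code:
if size != 25 == q:
    num = num - (6 == num)
    size = size + (13 - size)
else:
    q = rate
if size >= rate:
    size = size + (num - size)
    if q <= q:
        num = q // num
size = size[size]
if rate <= rate != num:
    process(rate)
else:
    q = q - (size - q)
size = (q > rate) + (num + size)
rate = 36 * 49
num = q - 49
rate = q * 49
q = q + (rate + 3)
for num in rate:
    q = q + (q == num)
    size = rate > size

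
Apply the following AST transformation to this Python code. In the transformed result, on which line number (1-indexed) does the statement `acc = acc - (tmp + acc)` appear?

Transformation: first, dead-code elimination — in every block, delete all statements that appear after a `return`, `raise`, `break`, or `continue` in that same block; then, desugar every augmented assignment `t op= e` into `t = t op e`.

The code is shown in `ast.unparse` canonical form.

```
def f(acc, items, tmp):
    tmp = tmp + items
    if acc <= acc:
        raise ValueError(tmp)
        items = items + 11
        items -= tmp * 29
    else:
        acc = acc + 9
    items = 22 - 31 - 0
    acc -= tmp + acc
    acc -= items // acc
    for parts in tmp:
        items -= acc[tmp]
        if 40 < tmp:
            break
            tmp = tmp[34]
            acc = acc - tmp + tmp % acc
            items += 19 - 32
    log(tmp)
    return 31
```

Transformed code:
def f(acc, items, tmp):
    tmp = tmp + items
    if acc <= acc:
        raise ValueError(tmp)
    else:
        acc = acc + 9
    items = 22 - 31 - 0
    acc = acc - (tmp + acc)
    acc = acc - items // acc
    for parts in tmp:
        items = items - acc[tmp]
        if 40 < tmp:
            break
    log(tmp)
    return 31

8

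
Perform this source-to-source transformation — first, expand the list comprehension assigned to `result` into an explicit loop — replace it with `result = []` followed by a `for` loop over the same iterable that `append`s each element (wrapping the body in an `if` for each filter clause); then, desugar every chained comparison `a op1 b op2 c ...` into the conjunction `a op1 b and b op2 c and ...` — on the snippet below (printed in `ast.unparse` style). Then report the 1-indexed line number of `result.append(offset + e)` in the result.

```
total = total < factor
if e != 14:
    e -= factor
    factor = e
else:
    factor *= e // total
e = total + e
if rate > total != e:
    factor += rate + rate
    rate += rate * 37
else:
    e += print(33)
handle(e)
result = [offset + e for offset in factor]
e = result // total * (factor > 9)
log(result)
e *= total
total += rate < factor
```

16

Transformed code:
total = total < factor
if e != 14:
    e -= factor
    factor = e
else:
    factor *= e // total
e = total + e
if rate > total and total != e:
    factor += rate + rate
    rate += rate * 37
else:
    e += print(33)
handle(e)
result = []
for offset in factor:
    result.append(offset + e)
e = result // total * (factor > 9)
log(result)
e *= total
total += rate < factor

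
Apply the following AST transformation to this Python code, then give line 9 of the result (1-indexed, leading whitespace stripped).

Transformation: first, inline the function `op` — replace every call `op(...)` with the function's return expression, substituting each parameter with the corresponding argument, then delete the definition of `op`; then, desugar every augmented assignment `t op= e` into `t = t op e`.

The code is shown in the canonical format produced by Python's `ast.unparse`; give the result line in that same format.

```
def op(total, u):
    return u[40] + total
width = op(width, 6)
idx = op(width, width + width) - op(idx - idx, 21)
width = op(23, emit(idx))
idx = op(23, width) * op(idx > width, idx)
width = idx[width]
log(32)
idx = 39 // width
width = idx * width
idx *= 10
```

Transformed code:
width = 6[40] + width
idx = (width + width)[40] + width - (21[40] + (idx - idx))
width = emit(idx)[40] + 23
idx = (width[40] + 23) * (idx[40] + (idx > width))
width = idx[width]
log(32)
idx = 39 // width
width = idx * width
idx = idx * 10

idx = idx * 10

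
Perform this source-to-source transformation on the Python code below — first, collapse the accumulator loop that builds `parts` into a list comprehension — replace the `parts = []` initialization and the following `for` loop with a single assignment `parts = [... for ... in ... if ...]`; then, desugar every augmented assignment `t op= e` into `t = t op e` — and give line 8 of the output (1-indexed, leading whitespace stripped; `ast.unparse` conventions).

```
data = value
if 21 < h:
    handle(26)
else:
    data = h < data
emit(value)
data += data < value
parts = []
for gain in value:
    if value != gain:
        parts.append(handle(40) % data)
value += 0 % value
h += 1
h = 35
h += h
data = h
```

Transformed code:
data = value
if 21 < h:
    handle(26)
else:
    data = h < data
emit(value)
data = data + (data < value)
parts = [handle(40) % data for gain in value if value != gain]
value = value + 0 % value
h = h + 1
h = 35
h = h + h
data = h

parts = [handle(40) % data for gain in value if value != gain]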